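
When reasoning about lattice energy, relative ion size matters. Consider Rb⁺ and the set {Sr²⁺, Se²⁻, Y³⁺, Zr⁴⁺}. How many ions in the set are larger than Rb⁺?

These species are isoelectronic with 36 electrons. The only difference is the number of protons: Zr⁴⁺ (Z=40), Y³⁺ (Z=39), Sr²⁺ (Z=38), Rb⁺ (Z=37), Se²⁻ (Z=34). The strongest nuclear pull (Zr⁴⁺) gives the smallest ion.
Ordering all of them (including Rb⁺) by radius gives Zr⁴⁺ < Y³⁺ < Sr²⁺ < Rb⁺ < Se²⁻. Count: 1.

1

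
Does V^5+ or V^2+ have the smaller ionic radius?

For a single element, ionic radius drops as positive charge rises — V^5+ < V^2+.

V^5+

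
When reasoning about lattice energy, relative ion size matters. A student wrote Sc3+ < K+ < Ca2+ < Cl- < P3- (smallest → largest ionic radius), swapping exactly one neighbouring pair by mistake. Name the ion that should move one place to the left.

The pair K+, Ca2+ is the wrong way round — Ca2+ and K+ share 18 electrons; the higher nuclear charge on Ca (Z=20) contracts it more, so Ca2+ < K+. All other adjacent pairs agree with periodic trends, so Ca2+ is the misplaced ion.

Ca2+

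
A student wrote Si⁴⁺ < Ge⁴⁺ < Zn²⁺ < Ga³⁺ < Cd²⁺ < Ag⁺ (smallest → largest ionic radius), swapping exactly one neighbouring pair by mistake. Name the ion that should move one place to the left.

Ga³⁺

Compare adjacent ions: they are isoelectronic (28 e⁻) and Ga has more protons than Zn (31 vs 30), making Ga³⁺ smaller — yet in this increasing list Zn²⁺ sits before Ga³⁺. Nothing else is reversed, so Ga³⁺ should move one place to the left.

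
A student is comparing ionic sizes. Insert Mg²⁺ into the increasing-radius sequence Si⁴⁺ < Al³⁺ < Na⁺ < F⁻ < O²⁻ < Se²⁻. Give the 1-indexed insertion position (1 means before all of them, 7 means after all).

Si⁴⁺ has 10 e⁻ (Z=14), Al³⁺ has 10 e⁻ (Z=13), Mg²⁺ has 10 e⁻ (Z=12), Na⁺ has 10 e⁻ (Z=11), F⁻ has 10 e⁻ (Z=9), O²⁻ has 10 e⁻ (Z=8), Se²⁻ has 36 e⁻ (Z=34). Si⁴⁺ < Al³⁺ (both 10 e⁻, Z=14>13); Al³⁺ < Mg²⁺ (both 10 e⁻, Z=13>12); Mg²⁺ < Na⁺ (both 10 e⁻, Z=12>11); Na⁺ < F⁻ (isoelectronic, higher Z=11 is smaller); F⁻ < O²⁻ (isoelectronic, higher Z=9 is smaller); O²⁻ < Se²⁻ (same group, period 2 vs 4).
Merged order: Si⁴⁺ < Al³⁺ < Mg²⁺ < Na⁺ < F⁻ < O²⁻ < Se²⁻ — Mg²⁺ is number 3.

3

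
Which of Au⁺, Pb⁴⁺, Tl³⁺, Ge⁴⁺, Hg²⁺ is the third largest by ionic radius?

Tl³⁺

Ge⁴⁺: 28 e⁻, Z=32, Pb⁴⁺: 78 e⁻, Z=82, Tl³⁺: 78 e⁻, Z=81, Hg²⁺: 78 e⁻, Z=80, Au⁺: 78 e⁻, Z=79. Ge⁴⁺ < Pb⁴⁺ (same group, period 4 vs 6); Pb⁴⁺ < Tl³⁺ (both 78 e⁻, Z=82>81); Tl³⁺ < Hg²⁺ (both 78 e⁻, Z=81>80); Hg²⁺ < Au⁺ (both 78 e⁻, Z=80>79).
So the order is Ge⁴⁺ < Pb⁴⁺ < Tl³⁺ < Hg²⁺ < Au⁺; the 3rd-largest ion is Tl³⁺.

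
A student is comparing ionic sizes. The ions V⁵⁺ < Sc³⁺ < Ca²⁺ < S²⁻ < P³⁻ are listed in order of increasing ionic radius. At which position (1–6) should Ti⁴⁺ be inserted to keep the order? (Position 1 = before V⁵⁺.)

2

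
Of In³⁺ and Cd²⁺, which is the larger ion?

Cd²⁺

Each ion has 46 electrons. The ranking follows nuclear charge in reverse — greater Z gives a smaller radius. In³⁺ (Z=49), Cd²⁺ (Z=48).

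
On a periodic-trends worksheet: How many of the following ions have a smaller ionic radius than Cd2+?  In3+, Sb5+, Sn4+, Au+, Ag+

3

Electron counts and nuclear charges: Sb5+: 46 e⁻, Z=51, Sn4+: 46 e⁻, Z=50, In3+: 46 e⁻, Z=49, Cd2+: 46 e⁻, Z=48, Ag+: 46 e⁻, Z=47, Au+: 78 e⁻, Z=79. Sb5+ < Sn4+ (both 46 e⁻, Z=51>50); Sn4+ < In3+ (both 46 e⁻, Z=50>49); In3+ < Cd2+ (isoelectronic, higher Z=49 is smaller); Cd2+ < Ag+ (both 46 e⁻, Z=48>47); Ag+ < Au+ (same group, period 5 vs 6).
Relative to Cd2+, the ions that are smaller are Sb5+, Sn4+, In3+. So 3 are smaller.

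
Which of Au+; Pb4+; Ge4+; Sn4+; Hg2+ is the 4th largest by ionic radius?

Sn4+

Electron counts and nuclear charges: Ge4+ has 28 e⁻ (Z=32), Sn4+ has 46 e⁻ (Z=50), Pb4+ has 78 e⁻ (Z=82), Hg2+ has 78 e⁻ (Z=80), Au+ has 78 e⁻ (Z=79). Ge4+ < Sn4+ (same group, 1 shell fewer); Sn4+ < Pb4+ (same group, period 5 vs 6); Pb4+ < Hg2+ (isoelectronic, higher Z=82 is smaller); Hg2+ < Au+ (both 78 e⁻, Z=80>79).
Ordering: Ge4+ < Sn4+ < Pb4+ < Hg2+ < Au+. The 4th largest is Sn4+.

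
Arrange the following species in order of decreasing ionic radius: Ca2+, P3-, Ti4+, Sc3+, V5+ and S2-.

P3- > S2- > Ca2+ > Sc3+ > Ti4+ > V5+

All of these have 18 electrons (isoelectronic). With the same electron cloud, the ion with the most protons pulls it in tightest. Nuclear charges: V5+ (Z=23), Ti4+ (Z=22), Sc3+ (Z=21), Ca2+ (Z=20), S2- (Z=16), P3- (Z=15). Highest Z is smallest.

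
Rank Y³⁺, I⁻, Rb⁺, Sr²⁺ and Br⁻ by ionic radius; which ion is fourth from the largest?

Y³⁺ has 36 e⁻ (Z=39), Sr²⁺ has 36 e⁻ (Z=38), Rb⁺ has 36 e⁻ (Z=37), Br⁻ has 36 e⁻ (Z=35), I⁻ has 54 e⁻ (Z=53). Y³⁺ < Sr²⁺ (both 36 e⁻, Z=39>38); Sr²⁺ < Rb⁺ (isoelectronic, higher Z=38 is smaller); Rb⁺ < Br⁻ (both 36 e⁻, Z=37>35); Br⁻ < I⁻ (same group, period 4 vs 5).
Full ascending order: Y³⁺ < Sr²⁺ < Rb⁺ < Br⁻ < I⁻. Counting from the largest, position 4 is Sr²⁺.

Sr²⁺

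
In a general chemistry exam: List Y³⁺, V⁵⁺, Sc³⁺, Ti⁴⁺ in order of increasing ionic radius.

V⁵⁺ < Ti⁴⁺ < Sc³⁺ < Y³⁺

V⁵⁺ has 18 e⁻ (Z=23), Ti⁴⁺ has 18 e⁻ (Z=22), Sc³⁺ has 18 e⁻ (Z=21), Y³⁺ has 36 e⁻ (Z=39). V⁵⁺ < Ti⁴⁺ (isoelectronic, higher Z=23 is smaller); Ti⁴⁺ < Sc³⁺ (both 18 e⁻, Z=22>21); Sc³⁺ < Y³⁺ (same group, 1 shell fewer).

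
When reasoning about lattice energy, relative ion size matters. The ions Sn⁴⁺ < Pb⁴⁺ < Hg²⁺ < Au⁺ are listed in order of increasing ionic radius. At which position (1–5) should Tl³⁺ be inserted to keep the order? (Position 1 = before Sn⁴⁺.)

3

First list Z and electron count for each: Sn⁴⁺ has 46 e⁻ (Z=50), Pb⁴⁺ has 78 e⁻ (Z=82), Tl³⁺ has 78 e⁻ (Z=81), Hg²⁺ has 78 e⁻ (Z=80), Au⁺ has 78 e⁻ (Z=79). Sn⁴⁺ < Pb⁴⁺ (same group, 1 shell fewer); Pb⁴⁺ < Tl³⁺ (isoelectronic, higher Z=82 is smaller); Tl³⁺ < Hg²⁺ (both 78 e⁻, Z=81>80); Hg²⁺ < Au⁺ (isoelectronic, higher Z=80 is smaller).
Merged order: Sn⁴⁺ < Pb⁴⁺ < Tl³⁺ < Hg²⁺ < Au⁺ — Tl³⁺ is number 3.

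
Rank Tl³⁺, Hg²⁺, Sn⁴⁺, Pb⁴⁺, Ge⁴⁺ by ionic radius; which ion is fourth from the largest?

Sn⁴⁺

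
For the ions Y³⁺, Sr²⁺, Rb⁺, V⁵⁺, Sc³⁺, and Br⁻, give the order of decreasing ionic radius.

Electron counts and nuclear charges: V⁵⁺ (Z=23, 18 e⁻), Sc³⁺ (Z=21, 18 e⁻), Y³⁺ (Z=39, 36 e⁻), Sr²⁺ (Z=38, 36 e⁻), Rb⁺ (Z=37, 36 e⁻), Br⁻ (Z=35, 36 e⁻). V⁵⁺ < Sc³⁺ (isoelectronic, higher Z=23 is smaller); Sc³⁺ < Y³⁺ (same group, 1 shell fewer); Y³⁺ < Sr²⁺ (isoelectronic, higher Z=39 is smaller); Sr²⁺ < Rb⁺ (isoelectronic, higher Z=38 is smaller); Rb⁺ < Br⁻ (isoelectronic, higher Z=37 is smaller).

Br⁻ > Rb⁺ > Sr²⁺ > Y³⁺ > Sc³⁺ > V⁵⁺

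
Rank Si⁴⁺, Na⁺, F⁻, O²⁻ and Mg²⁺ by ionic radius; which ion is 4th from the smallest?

All of these have 10 electrons (isoelectronic). With the same electron cloud, the ion with the most protons pulls it in tightest. Nuclear charges: Si⁴⁺ (Z=14), Mg²⁺ (Z=12), Na⁺ (Z=11), F⁻ (Z=9), O²⁻ (Z=8). Highest Z is smallest.
Full ascending order: Si⁴⁺ < Mg²⁺ < Na⁺ < F⁻ < O²⁻. Counting from the smallest, position 4 is F⁻.

F⁻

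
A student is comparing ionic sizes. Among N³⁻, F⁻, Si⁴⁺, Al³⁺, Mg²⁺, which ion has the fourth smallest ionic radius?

Isoelectronic series (10 e⁻ each). Size is set by nuclear charge: more protons means a smaller ion. Si⁴⁺ (Z=14), Al³⁺ (Z=13), Mg²⁺ (Z=12), F⁻ (Z=9), N³⁻ (Z=7).
Full ascending order: Si⁴⁺ < Al³⁺ < Mg²⁺ < F⁻ < N³⁻. Counting from the smallest, position 4 is F⁻.

F⁻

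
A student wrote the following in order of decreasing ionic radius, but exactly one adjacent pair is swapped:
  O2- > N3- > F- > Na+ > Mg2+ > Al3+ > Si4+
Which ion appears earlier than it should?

The pair O2-, N3- is the wrong way round — both have 10 electrons but Z(O)=8 > Z(N)=7, so O2- should be the smaller of the two. All other adjacent pairs agree with periodic trends, so O2- is the misplaced ion.

O2-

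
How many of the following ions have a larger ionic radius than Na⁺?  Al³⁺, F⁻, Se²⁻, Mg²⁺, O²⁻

3

Electron counts and nuclear charges: Al³⁺: 10 e⁻, Z=13, Mg²⁺: 10 e⁻, Z=12, Na⁺: 10 e⁻, Z=11, F⁻: 10 e⁻, Z=9, O²⁻: 10 e⁻, Z=8, Se²⁻: 36 e⁻, Z=34. Al³⁺ < Mg²⁺ (isoelectronic, higher Z=13 is smaller); Mg²⁺ < Na⁺ (both 10 e⁻, Z=12>11); Na⁺ < F⁻ (both 10 e⁻, Z=11>9); F⁻ < O²⁻ (isoelectronic, higher Z=9 is smaller); O²⁻ < Se²⁻ (same group, 2 shells fewer).
Overall: Al³⁺ < Mg²⁺ < Na⁺ < F⁻ < O²⁻ < Se²⁻. Na⁺ has 2 below it and 3 above. Count: 3.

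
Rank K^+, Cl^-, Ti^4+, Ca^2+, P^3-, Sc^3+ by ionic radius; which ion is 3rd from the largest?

All of these have 18 electrons (isoelectronic). With the same electron cloud, the ion with the most protons pulls it in tightest. Nuclear charges: Ti^4+ (Z=22), Sc^3+ (Z=21), Ca^2+ (Z=20), K^+ (Z=19), Cl^- (Z=17), P^3- (Z=15). Highest Z is smallest.
So the order is Ti^4+ < Sc^3+ < Ca^2+ < K^+ < Cl^- < P^3-; the 3rd-largest ion is K^+.

K^+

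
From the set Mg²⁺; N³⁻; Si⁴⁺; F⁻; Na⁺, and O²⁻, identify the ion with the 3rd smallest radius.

These species are isoelectronic with 10 electrons. The only difference is the number of protons: Si⁴⁺ (Z=14), Mg²⁺ (Z=12), Na⁺ (Z=11), F⁻ (Z=9), O²⁻ (Z=8), N³⁻ (Z=7). The strongest nuclear pull (Si⁴⁺) gives the smallest ion.
Ordering: Si⁴⁺ < Mg²⁺ < Na⁺ < F⁻ < O²⁻ < N³⁻. The 3rd smallest is Na⁺.

Na⁺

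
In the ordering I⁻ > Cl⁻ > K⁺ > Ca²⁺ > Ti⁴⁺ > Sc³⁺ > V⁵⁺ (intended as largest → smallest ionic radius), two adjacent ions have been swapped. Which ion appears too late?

The pair Ti⁴⁺, Sc³⁺ is the wrong way round — Ti⁴⁺ and Sc³⁺ share 18 electrons; the higher nuclear charge on Ti (Z=22) contracts it more, so Ti⁴⁺ < Sc³⁺. All other adjacent pairs agree with periodic trends, so Sc³⁺ is the misplaced ion.

Sc³⁺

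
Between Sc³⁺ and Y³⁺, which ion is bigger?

Y³⁺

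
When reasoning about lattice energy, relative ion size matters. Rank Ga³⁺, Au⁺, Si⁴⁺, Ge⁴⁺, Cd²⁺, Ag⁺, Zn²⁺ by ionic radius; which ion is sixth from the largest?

Ge⁴⁺

Electron counts and nuclear charges: Si⁴⁺ has 10 e⁻ (Z=14), Ge⁴⁺ has 28 e⁻ (Z=32), Ga³⁺ has 28 e⁻ (Z=31), Zn²⁺ has 28 e⁻ (Z=30), Cd²⁺ has 46 e⁻ (Z=48), Ag⁺ has 46 e⁻ (Z=47), Au⁺ has 78 e⁻ (Z=79). Si⁴⁺ < Ge⁴⁺ (same group, period 3 vs 4); Ge⁴⁺ < Ga³⁺ (isoelectronic, higher Z=32 is smaller); Ga³⁺ < Zn²⁺ (both 28 e⁻, Z=31>30); Zn²⁺ < Cd²⁺ (same group, period 4 vs 5); Cd²⁺ < Ag⁺ (isoelectronic, higher Z=48 is smaller); Ag⁺ < Au⁺ (same group, period 5 vs 6).
Full ascending order: Si⁴⁺ < Ge⁴⁺ < Ga³⁺ < Zn²⁺ < Cd²⁺ < Ag⁺ < Au⁺. Counting from the largest, position 6 is Ge⁴⁺.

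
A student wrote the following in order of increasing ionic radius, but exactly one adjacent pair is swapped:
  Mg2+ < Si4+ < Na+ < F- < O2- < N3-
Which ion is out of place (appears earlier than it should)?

Mg2+

Check each adjacent pair. Mg2+ and Si4+ are reversed: Si4+ and Mg2+ share 10 electrons; the higher nuclear charge on Si (Z=14) contracts it more, so Si4+ < Mg2+. No other neighbouring pair contradicts the periodic trends, so Mg2+ is the ion listed too early.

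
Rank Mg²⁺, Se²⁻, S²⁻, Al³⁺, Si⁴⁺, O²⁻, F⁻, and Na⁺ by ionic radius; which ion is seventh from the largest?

Tabulating Z and e⁻: Si⁴⁺ has 10 e⁻ (Z=14), Al³⁺ has 10 e⁻ (Z=13), Mg²⁺ has 10 e⁻ (Z=12), Na⁺ has 10 e⁻ (Z=11), F⁻ has 10 e⁻ (Z=9), O²⁻ has 10 e⁻ (Z=8), S²⁻ has 18 e⁻ (Z=16), Se²⁻ has 36 e⁻ (Z=34). Si⁴⁺ < Al³⁺ (both 10 e⁻, Z=14>13); Al³⁺ < Mg²⁺ (both 10 e⁻, Z=13>12); Mg²⁺ < Na⁺ (both 10 e⁻, Z=12>11); Na⁺ < F⁻ (isoelectronic, higher Z=11 is smaller); F⁻ < O²⁻ (isoelectronic, higher Z=9 is smaller); O²⁻ < S²⁻ (same group, 1 shell fewer); S²⁻ < Se²⁻ (same group, period 3 vs 4).
Full ascending order: Si⁴⁺ < Al³⁺ < Mg²⁺ < Na⁺ < F⁻ < O²⁻ < S²⁻ < Se²⁻. Counting from the largest, position 7 is Al³⁺.

Al³⁺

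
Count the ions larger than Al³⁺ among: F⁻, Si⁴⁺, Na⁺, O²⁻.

These species are isoelectronic with 10 electrons. The only difference is the number of protons: Si⁴⁺ (Z=14), Al³⁺ (Z=13), Na⁺ (Z=11), F⁻ (Z=9), O²⁻ (Z=8). The strongest nuclear pull (Si⁴⁺) gives the smallest ion.
Placing each against Al³⁺: smaller — Si⁴⁺; larger — Na⁺, F⁻, O²⁻. Count: 3.

3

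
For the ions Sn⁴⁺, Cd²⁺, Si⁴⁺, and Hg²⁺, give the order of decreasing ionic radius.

Electron counts and nuclear charges: Si⁴⁺ (Z=14, 10 e⁻), Sn⁴⁺ (Z=50, 46 e⁻), Cd²⁺ (Z=48, 46 e⁻), Hg²⁺ (Z=80, 78 e⁻). Si⁴⁺ < Sn⁴⁺ (same group, period 3 vs 5); Sn⁴⁺ < Cd²⁺ (both 46 e⁻, Z=50>48); Cd²⁺ < Hg²⁺ (same group, 1 shell fewer).

Hg²⁺ > Cd²⁺ > Sn⁴⁺ > Si⁴⁺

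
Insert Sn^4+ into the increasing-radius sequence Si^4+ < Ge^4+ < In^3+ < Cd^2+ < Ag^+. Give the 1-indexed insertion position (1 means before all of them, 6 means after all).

3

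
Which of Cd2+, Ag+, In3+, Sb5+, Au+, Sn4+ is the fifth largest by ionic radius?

Tabulating Z and e⁻: Sb5+ has 46 e⁻ (Z=51), Sn4+ has 46 e⁻ (Z=50), In3+ has 46 e⁻ (Z=49), Cd2+ has 46 e⁻ (Z=48), Ag+ has 46 e⁻ (Z=47), Au+ has 78 e⁻ (Z=79). Sb5+ < Sn4+ (both 46 e⁻, Z=51>50); Sn4+ < In3+ (both 46 e⁻, Z=50>49); In3+ < Cd2+ (both 46 e⁻, Z=49>48); Cd2+ < Ag+ (both 46 e⁻, Z=48>47); Ag+ < Au+ (same group, period 5 vs 6).
So the order is Sb5+ < Sn4+ < In3+ < Cd2+ < Ag+ < Au+; the 5th-largest ion is Sn4+.

Sn4+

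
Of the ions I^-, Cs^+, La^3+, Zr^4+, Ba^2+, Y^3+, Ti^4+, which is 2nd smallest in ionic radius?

Zr^4+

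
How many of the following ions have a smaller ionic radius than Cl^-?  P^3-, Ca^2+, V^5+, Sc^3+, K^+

4

These species are isoelectronic with 18 electrons. The only difference is the number of protons: V^5+ (Z=23), Sc^3+ (Z=21), Ca^2+ (Z=20), K^+ (Z=19), Cl^- (Z=17), P^3- (Z=15). The strongest nuclear pull (V^5+) gives the smallest ion.
Relative to Cl^-, the ions that are smaller are V^5+, Sc^3+, Ca^2+, K^+. That's 4.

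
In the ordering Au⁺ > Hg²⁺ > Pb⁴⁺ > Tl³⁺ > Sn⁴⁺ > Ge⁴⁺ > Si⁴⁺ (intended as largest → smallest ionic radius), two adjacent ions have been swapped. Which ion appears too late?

Compare adjacent ions: Pb⁴⁺ and Tl³⁺ share 78 electrons; the higher nuclear charge on Pb (Z=82) contracts it more, so Pb⁴⁺ < Tl³⁺ — yet in this decreasing list Pb⁴⁺ sits before Tl³⁺. Nothing else is reversed, so Tl³⁺ should move one place to the left.

Tl³⁺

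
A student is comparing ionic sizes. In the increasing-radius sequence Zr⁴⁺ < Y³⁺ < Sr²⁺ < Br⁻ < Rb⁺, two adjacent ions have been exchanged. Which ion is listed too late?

Rb⁺

Check each adjacent pair. Br⁻ and Rb⁺ are reversed: Rb⁺ and Br⁻ share 36 electrons; the higher nuclear charge on Rb (Z=37) contracts it more, so Rb⁺ < Br⁻. No other neighbouring pair contradicts the periodic trends, so Rb⁺ is the ion listed too late.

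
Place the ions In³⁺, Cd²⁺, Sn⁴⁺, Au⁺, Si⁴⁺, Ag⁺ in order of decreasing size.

Electron counts and nuclear charges: Si⁴⁺: 10 e⁻, Z=14, Sn⁴⁺: 46 e⁻, Z=50, In³⁺: 46 e⁻, Z=49, Cd²⁺: 46 e⁻, Z=48, Ag⁺: 46 e⁻, Z=47, Au⁺: 78 e⁻, Z=79. Si⁴⁺ < Sn⁴⁺ (same group, 2 shells fewer); Sn⁴⁺ < In³⁺ (both 46 e⁻, Z=50>49); In³⁺ < Cd²⁺ (both 46 e⁻, Z=49>48); Cd²⁺ < Ag⁺ (isoelectronic, higher Z=48 is smaller); Ag⁺ < Au⁺ (same group, period 5 vs 6).

Au⁺ > Ag⁺ > Cd²⁺ > In³⁺ > Sn⁴⁺ > Si⁴⁺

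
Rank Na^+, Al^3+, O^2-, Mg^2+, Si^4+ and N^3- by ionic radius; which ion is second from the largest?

O^2-

All of these have 10 electrons (isoelectronic). With the same electron cloud, the ion with the most protons pulls it in tightest. Nuclear charges: Si^4+ (Z=14), Al^3+ (Z=13), Mg^2+ (Z=12), Na^+ (Z=11), O^2- (Z=8), N^3- (Z=7). Highest Z is smallest.
That gives Si^4+ < Al^3+ < Mg^2+ < Na^+ < O^2- < N^3-. From the largest end, number 2 is O^2-.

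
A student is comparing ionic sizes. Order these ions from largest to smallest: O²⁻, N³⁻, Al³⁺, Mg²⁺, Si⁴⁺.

These species are isoelectronic with 10 electrons. The only difference is the number of protons: Si⁴⁺ (Z=14), Al³⁺ (Z=13), Mg²⁺ (Z=12), O²⁻ (Z=8), N³⁻ (Z=7). The strongest nuclear pull (Si⁴⁺) gives the smallest ion.

N³⁻ > O²⁻ > Mg²⁺ > Al³⁺ > Si⁴⁺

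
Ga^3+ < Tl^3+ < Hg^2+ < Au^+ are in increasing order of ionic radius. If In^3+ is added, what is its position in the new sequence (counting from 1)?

2

First list Z and electron count for each: Ga^3+ (Z=31, 28 e⁻), In^3+ (Z=49, 46 e⁻), Tl^3+ (Z=81, 78 e⁻), Hg^2+ (Z=80, 78 e⁻), Au^+ (Z=79, 78 e⁻). Ga^3+ < In^3+ (same group, 1 shell fewer); In^3+ < Tl^3+ (same group, 1 shell fewer); Tl^3+ < Hg^2+ (isoelectronic, higher Z=81 is smaller); Hg^2+ < Au^+ (both 78 e⁻, Z=80>79).
Putting In^3+ in gives Ga^3+ < In^3+ < Tl^3+ < Hg^2+ < Au^+; it lands at slot 2.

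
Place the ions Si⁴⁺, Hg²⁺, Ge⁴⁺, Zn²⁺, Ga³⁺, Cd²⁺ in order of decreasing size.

First list Z and electron count for each: Si⁴⁺: 10 e⁻, Z=14, Ge⁴⁺: 28 e⁻, Z=32, Ga³⁺: 28 e⁻, Z=31, Zn²⁺: 28 e⁻, Z=30, Cd²⁺: 46 e⁻, Z=48, Hg²⁺: 78 e⁻, Z=80. Si⁴⁺ < Ge⁴⁺ (same group, period 3 vs 4); Ge⁴⁺ < Ga³⁺ (both 28 e⁻, Z=32>31); Ga³⁺ < Zn²⁺ (both 28 e⁻, Z=31>30); Zn²⁺ < Cd²⁺ (same group, period 4 vs 5); Cd²⁺ < Hg²⁺ (same group, 1 shell fewer).

Hg²⁺ > Cd²⁺ > Zn²⁺ > Ga³⁺ > Ge⁴⁺ > Si⁴⁺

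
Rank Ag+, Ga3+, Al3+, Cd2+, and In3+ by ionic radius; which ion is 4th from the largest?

Al3+: 10 e⁻, Z=13, Ga3+: 28 e⁻, Z=31, In3+: 46 e⁻, Z=49, Cd2+: 46 e⁻, Z=48, Ag+: 46 e⁻, Z=47. Al3+ < Ga3+ (same group, period 3 vs 4); Ga3+ < In3+ (same group, period 4 vs 5); In3+ < Cd2+ (both 46 e⁻, Z=49>48); Cd2+ < Ag+ (both 46 e⁻, Z=48>47).
Ordering: Al3+ < Ga3+ < In3+ < Cd2+ < Ag+. The 4th largest is Ga3+.

Ga3+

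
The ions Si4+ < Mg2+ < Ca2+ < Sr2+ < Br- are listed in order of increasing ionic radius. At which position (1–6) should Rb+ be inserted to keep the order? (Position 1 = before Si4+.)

5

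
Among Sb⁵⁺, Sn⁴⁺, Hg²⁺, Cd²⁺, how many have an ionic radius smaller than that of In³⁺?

Work out protons and electrons: Sb⁵⁺ (Z=51, 46 e⁻), Sn⁴⁺ (Z=50, 46 e⁻), In³⁺ (Z=49, 46 e⁻), Cd²⁺ (Z=48, 46 e⁻), Hg²⁺ (Z=80, 78 e⁻). Sb⁵⁺ < Sn⁴⁺ (isoelectronic, higher Z=51 is smaller); Sn⁴⁺ < In³⁺ (both 46 e⁻, Z=50>49); In³⁺ < Cd²⁺ (both 46 e⁻, Z=49>48); Cd²⁺ < Hg²⁺ (same group, 1 shell fewer).
Overall: Sb⁵⁺ < Sn⁴⁺ < In³⁺ < Cd²⁺ < Hg²⁺. In³⁺ has 2 below it and 2 above. Count: 2.

2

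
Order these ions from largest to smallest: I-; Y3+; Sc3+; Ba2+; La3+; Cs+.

I- > Cs+ > Ba2+ > La3+ > Y3+ > Sc3+

Electron counts and nuclear charges: Sc3+ has 18 e⁻ (Z=21), Y3+ has 36 e⁻ (Z=39), La3+ has 54 e⁻ (Z=57), Ba2+ has 54 e⁻ (Z=56), Cs+ has 54 e⁻ (Z=55), I- has 54 e⁻ (Z=53). Sc3+ < Y3+ (same group, period 4 vs 5); Y3+ < La3+ (same group, 1 shell fewer); La3+ < Ba2+ (isoelectronic, higher Z=57 is smaller); Ba2+ < Cs+ (both 54 e⁻, Z=56>55); Cs+ < I- (both 54 e⁻, Z=55>53).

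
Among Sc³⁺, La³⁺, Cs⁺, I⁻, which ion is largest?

First list Z and electron count for each: Sc³⁺ has 18 e⁻ (Z=21), La³⁺ has 54 e⁻ (Z=57), Cs⁺ has 54 e⁻ (Z=55), I⁻ has 54 e⁻ (Z=53). Sc³⁺ < La³⁺ (same group, 2 shells fewer); La³⁺ < Cs⁺ (both 54 e⁻, Z=57>55); Cs⁺ < I⁻ (both 54 e⁻, Z=55>53).

I⁻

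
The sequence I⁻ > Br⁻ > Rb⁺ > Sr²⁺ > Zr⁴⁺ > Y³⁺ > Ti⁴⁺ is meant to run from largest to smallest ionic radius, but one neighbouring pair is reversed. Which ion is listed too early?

Compare adjacent ions: Zr⁴⁺ and Y³⁺ share 36 electrons; the higher nuclear charge on Zr (Z=40) contracts it more, so Zr⁴⁺ < Y³⁺ — yet in this decreasing list Zr⁴⁺ sits before Y³⁺. Nothing else is reversed, so Zr⁴⁺ should move one place to the right.

Zr⁴⁺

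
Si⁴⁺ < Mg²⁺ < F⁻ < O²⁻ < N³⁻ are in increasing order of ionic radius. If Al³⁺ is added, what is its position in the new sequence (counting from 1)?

2

Each ion has 10 electrons. The ranking follows nuclear charge in reverse — greater Z gives a smaller radius. Si⁴⁺ (Z=14), Al³⁺ (Z=13), Mg²⁺ (Z=12), F⁻ (Z=9), O²⁻ (Z=8), N³⁻ (Z=7).
Merged order: Si⁴⁺ < Al³⁺ < Mg²⁺ < F⁻ < O²⁻ < N³⁻ — Al³⁺ is number 2.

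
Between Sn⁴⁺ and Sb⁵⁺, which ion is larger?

Sn⁴⁺

Isoelectronic series (46 e⁻ each). Size is set by nuclear charge: more protons means a smaller ion. Sb⁵⁺ (Z=51), Sn⁴⁺ (Z=50).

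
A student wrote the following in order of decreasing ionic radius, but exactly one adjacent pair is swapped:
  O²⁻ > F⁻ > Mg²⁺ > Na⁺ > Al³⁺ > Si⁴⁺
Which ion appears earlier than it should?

Check each adjacent pair. Mg²⁺ and Na⁺ are reversed: Mg²⁺ and Na⁺ share 10 electrons; the higher nuclear charge on Mg (Z=12) contracts it more, so Mg²⁺ < Na⁺. No other neighbouring pair contradicts the periodic trends, so Mg²⁺ is the ion listed too early.

Mg²⁺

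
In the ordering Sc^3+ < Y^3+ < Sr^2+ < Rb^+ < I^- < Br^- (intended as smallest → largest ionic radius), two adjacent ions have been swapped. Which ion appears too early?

Compare adjacent ions: Br^- and I^- are in one column with the same charge; the lighter period-4 ion has one fewer shell and is smaller — yet in this increasing list I^- sits before Br^-. Nothing else is reversed, so I^- should move one place to the right.

I^-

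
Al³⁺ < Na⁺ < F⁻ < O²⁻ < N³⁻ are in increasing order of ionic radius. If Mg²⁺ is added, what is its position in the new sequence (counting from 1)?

Isoelectronic series (10 e⁻ each). Size is set by nuclear charge: more protons means a smaller ion. Al³⁺ (Z=13), Mg²⁺ (Z=12), Na⁺ (Z=11), F⁻ (Z=9), O²⁻ (Z=8), N³⁻ (Z=7).
The complete sequence is Al³⁺ < Mg²⁺ < Na⁺ < F⁻ < O²⁻ < N³⁻. Mg²⁺ sits at position 2.

2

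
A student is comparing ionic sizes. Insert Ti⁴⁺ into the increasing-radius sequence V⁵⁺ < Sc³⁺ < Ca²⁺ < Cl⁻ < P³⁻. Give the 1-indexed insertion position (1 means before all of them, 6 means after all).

Each ion has 18 electrons. The ranking follows nuclear charge in reverse — greater Z gives a smaller radius. V⁵⁺ (Z=23), Ti⁴⁺ (Z=22), Sc³⁺ (Z=21), Ca²⁺ (Z=20), Cl⁻ (Z=17), P³⁻ (Z=15).
Putting Ti⁴⁺ in gives V⁵⁺ < Ti⁴⁺ < Sc³⁺ < Ca²⁺ < Cl⁻ < P³⁻; it lands at slot 2.

2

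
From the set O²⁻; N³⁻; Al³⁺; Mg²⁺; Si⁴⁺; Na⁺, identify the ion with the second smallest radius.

All of these have 10 electrons (isoelectronic). With the same electron cloud, the ion with the most protons pulls it in tightest. Nuclear charges: Si⁴⁺ (Z=14), Al³⁺ (Z=13), Mg²⁺ (Z=12), Na⁺ (Z=11), O²⁻ (Z=8), N³⁻ (Z=7). Highest Z is smallest.
So the order is Si⁴⁺ < Al³⁺ < Mg²⁺ < Na⁺ < O²⁻ < N³⁻; the 2nd-smallest ion is Al³⁺.

Al³⁺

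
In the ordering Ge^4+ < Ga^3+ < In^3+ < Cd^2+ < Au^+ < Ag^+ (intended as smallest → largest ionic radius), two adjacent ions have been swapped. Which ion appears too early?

Au^+

Check each adjacent pair. Au^+ and Ag^+ are reversed: both in group 11 with the same charge; Ag^+ (period 5) has the smaller radius. No other neighbouring pair contradicts the periodic trends, so Au^+ is the ion listed too early.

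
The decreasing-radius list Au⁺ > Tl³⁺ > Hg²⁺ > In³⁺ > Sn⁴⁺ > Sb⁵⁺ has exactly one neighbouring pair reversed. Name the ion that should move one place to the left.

The pair Tl³⁺, Hg²⁺ is the wrong way round — Tl³⁺ and Hg²⁺ share 78 electrons; the higher nuclear charge on Tl (Z=81) contracts it more, so Tl³⁺ < Hg²⁺. All other adjacent pairs agree with periodic trends, so Hg²⁺ is the misplaced ion.

Hg²⁺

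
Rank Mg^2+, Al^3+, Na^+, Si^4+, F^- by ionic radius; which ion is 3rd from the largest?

Mg^2+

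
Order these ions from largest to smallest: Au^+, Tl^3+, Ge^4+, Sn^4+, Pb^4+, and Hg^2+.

Ge^4+ has 28 e⁻ (Z=32), Sn^4+ has 46 e⁻ (Z=50), Pb^4+ has 78 e⁻ (Z=82), Tl^3+ has 78 e⁻ (Z=81), Hg^2+ has 78 e⁻ (Z=80), Au^+ has 78 e⁻ (Z=79). Ge^4+ < Sn^4+ (same group, 1 shell fewer); Sn^4+ < Pb^4+ (same group, 1 shell fewer); Pb^4+ < Tl^3+ (both 78 e⁻, Z=82>81); Tl^3+ < Hg^2+ (isoelectronic, higher Z=81 is smaller); Hg^2+ < Au^+ (both 78 e⁻, Z=80>79).

Au^+ > Hg^2+ > Tl^3+ > Pb^4+ > Sn^4+ > Ge^4+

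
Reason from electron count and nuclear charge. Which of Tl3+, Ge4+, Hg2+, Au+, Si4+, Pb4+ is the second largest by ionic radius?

Si4+: 10 e⁻, Z=14, Ge4+: 28 e⁻, Z=32, Pb4+: 78 e⁻, Z=82, Tl3+: 78 e⁻, Z=81, Hg2+: 78 e⁻, Z=80, Au+: 78 e⁻, Z=79. Si4+ < Ge4+ (same group, period 3 vs 4); Ge4+ < Pb4+ (same group, period 4 vs 6); Pb4+ < Tl3+ (both 78 e⁻, Z=82>81); Tl3+ < Hg2+ (both 78 e⁻, Z=81>80); Hg2+ < Au+ (both 78 e⁻, Z=80>79).
Full ascending order: Si4+ < Ge4+ < Pb4+ < Tl3+ < Hg2+ < Au+. Counting from the largest, position 2 is Hg2+.

Hg2+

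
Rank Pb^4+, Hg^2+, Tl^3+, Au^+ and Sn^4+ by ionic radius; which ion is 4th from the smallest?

Hg^2+

Work out protons and electrons: Sn^4+ has 46 e⁻ (Z=50), Pb^4+ has 78 e⁻ (Z=82), Tl^3+ has 78 e⁻ (Z=81), Hg^2+ has 78 e⁻ (Z=80), Au^+ has 78 e⁻ (Z=79). Sn^4+ < Pb^4+ (same group, period 5 vs 6); Pb^4+ < Tl^3+ (isoelectronic, higher Z=82 is smaller); Tl^3+ < Hg^2+ (both 78 e⁻, Z=81>80); Hg^2+ < Au^+ (both 78 e⁻, Z=80>79).
Full ascending order: Sn^4+ < Pb^4+ < Tl^3+ < Hg^2+ < Au^+. Counting from the smallest, position 4 is Hg^2+.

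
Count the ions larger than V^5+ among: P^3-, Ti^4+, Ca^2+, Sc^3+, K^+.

Isoelectronic series (18 e⁻ each). Size is set by nuclear charge: more protons means a smaller ion. V^5+ (Z=23), Ti^4+ (Z=22), Sc^3+ (Z=21), Ca^2+ (Z=20), K^+ (Z=19), P^3- (Z=15).
Relative to V^5+, the ions that are larger are Ti^4+, Sc^3+, Ca^2+, K^+, P^3-. Count: 5.

5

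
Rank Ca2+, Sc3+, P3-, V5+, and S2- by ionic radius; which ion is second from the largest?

S2-

These species are isoelectronic with 18 electrons. The only difference is the number of protons: V5+ (Z=23), Sc3+ (Z=21), Ca2+ (Z=20), S2- (Z=16), P3- (Z=15). The strongest nuclear pull (V5+) gives the smallest ion.
So the order is V5+ < Sc3+ < Ca2+ < S2- < P3-; the 2nd-largest ion is S2-.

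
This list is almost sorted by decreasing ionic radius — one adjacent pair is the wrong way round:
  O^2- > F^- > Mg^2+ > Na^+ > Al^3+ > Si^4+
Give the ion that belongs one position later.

The pair Mg^2+, Na^+ is the wrong way round — both have 10 electrons but Z(Mg)=12 > Z(Na)=11, so Mg^2+ should be the smaller of the two. All other adjacent pairs agree with periodic trends, so Mg^2+ is the misplaced ion.

Mg^2+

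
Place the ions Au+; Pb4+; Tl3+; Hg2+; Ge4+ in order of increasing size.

Ge4+ < Pb4+ < Tl3+ < Hg2+ < Au+

First list Z and electron count for each: Ge4+: 28 e⁻, Z=32, Pb4+: 78 e⁻, Z=82, Tl3+: 78 e⁻, Z=81, Hg2+: 78 e⁻, Z=80, Au+: 78 e⁻, Z=79. Ge4+ < Pb4+ (same group, period 4 vs 6); Pb4+ < Tl3+ (isoelectronic, higher Z=82 is smaller); Tl3+ < Hg2+ (both 78 e⁻, Z=81>80); Hg2+ < Au+ (both 78 e⁻, Z=80>79).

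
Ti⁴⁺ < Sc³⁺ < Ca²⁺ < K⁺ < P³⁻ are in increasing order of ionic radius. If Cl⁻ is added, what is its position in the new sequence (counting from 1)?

Each ion has 18 electrons. The ranking follows nuclear charge in reverse — greater Z gives a smaller radius. Ti⁴⁺ (Z=22), Sc³⁺ (Z=21), Ca²⁺ (Z=20), K⁺ (Z=19), Cl⁻ (Z=17), P³⁻ (Z=15).
With Cl⁻ included the full order is Ti⁴⁺ < Sc³⁺ < Ca²⁺ < K⁺ < Cl⁻ < P³⁻, so it takes position 5.

5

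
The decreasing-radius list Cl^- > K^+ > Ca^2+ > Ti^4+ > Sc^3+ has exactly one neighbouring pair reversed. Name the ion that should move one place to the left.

The pair Ti^4+, Sc^3+ is the wrong way round — Ti^4+ and Sc^3+ share 18 electrons; the higher nuclear charge on Ti (Z=22) contracts it more, so Ti^4+ < Sc^3+. All other adjacent pairs agree with periodic trends, so Sc^3+ is the misplaced ion.

Sc^3+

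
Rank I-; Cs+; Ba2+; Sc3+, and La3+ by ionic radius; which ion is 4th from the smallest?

Cs+

Work out protons and electrons: Sc3+ (Z=21, 18 e⁻), La3+ (Z=57, 54 e⁻), Ba2+ (Z=56, 54 e⁻), Cs+ (Z=55, 54 e⁻), I- (Z=53, 54 e⁻). Sc3+ < La3+ (same group, 2 shells fewer); La3+ < Ba2+ (both 54 e⁻, Z=57>56); Ba2+ < Cs+ (isoelectronic, higher Z=56 is smaller); Cs+ < I- (isoelectronic, higher Z=55 is smaller).
So the order is Sc3+ < La3+ < Ba2+ < Cs+ < I-; the 4th-smallest ion is Cs+.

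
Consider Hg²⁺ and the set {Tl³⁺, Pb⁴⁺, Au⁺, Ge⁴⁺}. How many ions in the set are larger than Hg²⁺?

Tabulating Z and e⁻: Ge⁴⁺: 28 e⁻, Z=32, Pb⁴⁺: 78 e⁻, Z=82, Tl³⁺: 78 e⁻, Z=81, Hg²⁺: 78 e⁻, Z=80, Au⁺: 78 e⁻, Z=79. Ge⁴⁺ < Pb⁴⁺ (same group, 2 shells fewer); Pb⁴⁺ < Tl³⁺ (both 78 e⁻, Z=82>81); Tl³⁺ < Hg²⁺ (isoelectronic, higher Z=81 is smaller); Hg²⁺ < Au⁺ (isoelectronic, higher Z=80 is smaller).
Relative to Hg²⁺, the ions that are larger are Au⁺. Count: 1.

1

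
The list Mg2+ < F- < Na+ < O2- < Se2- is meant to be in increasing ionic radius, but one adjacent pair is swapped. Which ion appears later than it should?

Na+

The pair F-, Na+ is the wrong way round — both have 10 electrons but Z(Na)=11 > Z(F)=9, so Na+ should be the smaller of the two. All other adjacent pairs agree with periodic trends, so Na+ is the misplaced ion.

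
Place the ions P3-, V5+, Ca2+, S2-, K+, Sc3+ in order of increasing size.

V5+ < Sc3+ < Ca2+ < K+ < S2- < P3-

Isoelectronic series (18 e⁻ each). Size is set by nuclear charge: more protons means a smaller ion. V5+ (Z=23), Sc3+ (Z=21), Ca2+ (Z=20), K+ (Z=19), S2- (Z=16), P3- (Z=15).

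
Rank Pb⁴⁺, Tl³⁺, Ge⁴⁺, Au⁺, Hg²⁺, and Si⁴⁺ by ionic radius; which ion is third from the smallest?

Si⁴⁺ has 10 e⁻ (Z=14), Ge⁴⁺ has 28 e⁻ (Z=32), Pb⁴⁺ has 78 e⁻ (Z=82), Tl³⁺ has 78 e⁻ (Z=81), Hg²⁺ has 78 e⁻ (Z=80), Au⁺ has 78 e⁻ (Z=79). Si⁴⁺ < Ge⁴⁺ (same group, 1 shell fewer); Ge⁴⁺ < Pb⁴⁺ (same group, 2 shells fewer); Pb⁴⁺ < Tl³⁺ (isoelectronic, higher Z=82 is smaller); Tl³⁺ < Hg²⁺ (both 78 e⁻, Z=81>80); Hg²⁺ < Au⁺ (isoelectronic, higher Z=80 is smaller).
Full ascending order: Si⁴⁺ < Ge⁴⁺ < Pb⁴⁺ < Tl³⁺ < Hg²⁺ < Au⁺. Counting from the smallest, position 3 is Pb⁴⁺.

Pb⁴⁺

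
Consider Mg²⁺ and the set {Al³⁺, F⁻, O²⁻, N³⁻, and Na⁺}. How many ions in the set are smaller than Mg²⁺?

1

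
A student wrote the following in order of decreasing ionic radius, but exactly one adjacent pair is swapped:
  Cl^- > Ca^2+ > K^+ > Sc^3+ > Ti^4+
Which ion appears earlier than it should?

Compare adjacent ions: both have 18 electrons but Z(Ca)=20 > Z(K)=19, so Ca^2+ should be the smaller of the two — yet in this decreasing list Ca^2+ sits before K^+. Nothing else is reversed, so Ca^2+ should move one place to the right.

Ca^2+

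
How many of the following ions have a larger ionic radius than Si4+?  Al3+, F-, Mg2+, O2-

4

All of these have 10 electrons (isoelectronic). With the same electron cloud, the ion with the most protons pulls it in tightest. Nuclear charges: Si4+ (Z=14), Al3+ (Z=13), Mg2+ (Z=12), F- (Z=9), O2- (Z=8). Highest Z is smallest.
Placing each against Si4+: smaller — none; larger — Al3+, Mg2+, F-, O2-. So 4 are larger.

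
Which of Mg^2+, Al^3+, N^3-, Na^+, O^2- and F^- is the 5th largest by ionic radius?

Mg^2+

All of these have 10 electrons (isoelectronic). With the same electron cloud, the ion with the most protons pulls it in tightest. Nuclear charges: Al^3+ (Z=13), Mg^2+ (Z=12), Na^+ (Z=11), F^- (Z=9), O^2- (Z=8), N^3- (Z=7). Highest Z is smallest.
Ordering: Al^3+ < Mg^2+ < Na^+ < F^- < O^2- < N^3-. The 5th largest is Mg^2+.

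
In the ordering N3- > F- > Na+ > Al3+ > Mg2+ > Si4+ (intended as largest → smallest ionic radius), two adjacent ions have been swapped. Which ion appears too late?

Scanning neighbour by neighbour, only Al3+/Mg2+ violates a trend: Al3+ and Mg2+ share 10 electrons; the higher nuclear charge on Al (Z=13) contracts it more, so Al3+ < Mg2+. That makes Mg2+ the one sitting a position late relative to where it belongs.

Mg2+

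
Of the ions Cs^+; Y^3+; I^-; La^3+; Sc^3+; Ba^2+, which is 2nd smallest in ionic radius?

Work out protons and electrons: Sc^3+ (Z=21, 18 e⁻), Y^3+ (Z=39, 36 e⁻), La^3+ (Z=57, 54 e⁻), Ba^2+ (Z=56, 54 e⁻), Cs^+ (Z=55, 54 e⁻), I^- (Z=53, 54 e⁻). Sc^3+ < Y^3+ (same group, period 4 vs 5); Y^3+ < La^3+ (same group, period 5 vs 6); La^3+ < Ba^2+ (isoelectronic, higher Z=57 is smaller); Ba^2+ < Cs^+ (isoelectronic, higher Z=56 is smaller); Cs^+ < I^- (isoelectronic, higher Z=55 is smaller).
That gives Sc^3+ < Y^3+ < La^3+ < Ba^2+ < Cs^+ < I^-. From the smallest end, number 2 is Y^3+.

Y^3+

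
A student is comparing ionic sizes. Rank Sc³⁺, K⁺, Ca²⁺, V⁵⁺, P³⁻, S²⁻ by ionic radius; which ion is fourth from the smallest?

K⁺

Each ion has 18 electrons. The ranking follows nuclear charge in reverse — greater Z gives a smaller radius. V⁵⁺ (Z=23), Sc³⁺ (Z=21), Ca²⁺ (Z=20), K⁺ (Z=19), S²⁻ (Z=16), P³⁻ (Z=15).
So the order is V⁵⁺ < Sc³⁺ < Ca²⁺ < K⁺ < S²⁻ < P³⁻; the 4th-smallest ion is K⁺.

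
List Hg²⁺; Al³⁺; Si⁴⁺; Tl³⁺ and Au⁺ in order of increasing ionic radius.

Si⁴⁺: 10 e⁻, Z=14, Al³⁺: 10 e⁻, Z=13, Tl³⁺: 78 e⁻, Z=81, Hg²⁺: 78 e⁻, Z=80, Au⁺: 78 e⁻, Z=79. Si⁴⁺ < Al³⁺ (both 10 e⁻, Z=14>13); Al³⁺ < Tl³⁺ (same group, 3 shells fewer); Tl³⁺ < Hg²⁺ (both 78 e⁻, Z=81>80); Hg²⁺ < Au⁺ (isoelectronic, higher Z=80 is smaller).

Si⁴⁺ < Al³⁺ < Tl³⁺ < Hg²⁺ < Au⁺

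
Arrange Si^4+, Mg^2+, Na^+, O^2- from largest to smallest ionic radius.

All of these have 10 electrons (isoelectronic). With the same electron cloud, the ion with the most protons pulls it in tightest. Nuclear charges: Si^4+ (Z=14), Mg^2+ (Z=12), Na^+ (Z=11), O^2- (Z=8). Highest Z is smallest.

O^2- > Na^+ > Mg^2+ > Si^4+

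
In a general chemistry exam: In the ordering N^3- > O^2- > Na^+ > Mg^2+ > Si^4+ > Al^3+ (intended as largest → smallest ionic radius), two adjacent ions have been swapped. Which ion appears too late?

Al^3+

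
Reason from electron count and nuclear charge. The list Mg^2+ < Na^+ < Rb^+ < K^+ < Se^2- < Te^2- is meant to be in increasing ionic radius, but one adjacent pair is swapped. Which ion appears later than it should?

K^+

Compare adjacent ions: K^+ and Rb^+ are in one column with the same charge; the lighter period-4 ion has one fewer shell and is smaller — yet in this increasing list Rb^+ sits before K^+. Nothing else is reversed, so K^+ should move one place to the left.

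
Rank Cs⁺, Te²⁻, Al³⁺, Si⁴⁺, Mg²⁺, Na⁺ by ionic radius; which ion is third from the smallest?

Mg²⁺

First list Z and electron count for each: Si⁴⁺: 10 e⁻, Z=14, Al³⁺: 10 e⁻, Z=13, Mg²⁺: 10 e⁻, Z=12, Na⁺: 10 e⁻, Z=11, Cs⁺: 54 e⁻, Z=55, Te²⁻: 54 e⁻, Z=52. Si⁴⁺ < Al³⁺ (both 10 e⁻, Z=14>13); Al³⁺ < Mg²⁺ (isoelectronic, higher Z=13 is smaller); Mg²⁺ < Na⁺ (isoelectronic, higher Z=12 is smaller); Na⁺ < Cs⁺ (same group, 3 shells fewer); Cs⁺ < Te²⁻ (both 54 e⁻, Z=55>52).
Full ascending order: Si⁴⁺ < Al³⁺ < Mg²⁺ < Na⁺ < Cs⁺ < Te²⁻. Counting from the smallest, position 3 is Mg²⁺.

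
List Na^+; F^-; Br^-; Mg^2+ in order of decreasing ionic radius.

Br^- > F^- > Na^+ > Mg^2+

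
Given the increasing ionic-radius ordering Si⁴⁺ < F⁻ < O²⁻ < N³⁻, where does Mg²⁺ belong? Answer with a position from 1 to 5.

2

These species are isoelectronic with 10 electrons. The only difference is the number of protons: Si⁴⁺ (Z=14), Mg²⁺ (Z=12), F⁻ (Z=9), O²⁻ (Z=8), N³⁻ (Z=7). The strongest nuclear pull (Si⁴⁺) gives the smallest ion.
Putting Mg²⁺ in gives Si⁴⁺ < Mg²⁺ < F⁻ < O²⁻ < N³⁻; it lands at slot 2.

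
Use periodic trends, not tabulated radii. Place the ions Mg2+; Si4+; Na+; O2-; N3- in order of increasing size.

Si4+ < Mg2+ < Na+ < O2- < N3-

These species are isoelectronic with 10 electrons. The only difference is the number of protons: Si4+ (Z=14), Mg2+ (Z=12), Na+ (Z=11), O2- (Z=8), N3- (Z=7). The strongest nuclear pull (Si4+) gives the smallest ion.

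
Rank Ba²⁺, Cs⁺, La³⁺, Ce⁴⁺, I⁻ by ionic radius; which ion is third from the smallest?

Ba²⁺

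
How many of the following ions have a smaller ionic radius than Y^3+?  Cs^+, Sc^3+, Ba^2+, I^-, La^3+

Sc^3+: 18 e⁻, Z=21, Y^3+: 36 e⁻, Z=39, La^3+: 54 e⁻, Z=57, Ba^2+: 54 e⁻, Z=56, Cs^+: 54 e⁻, Z=55, I^-: 54 e⁻, Z=53. Sc^3+ < Y^3+ (same group, 1 shell fewer); Y^3+ < La^3+ (same group, period 5 vs 6); La^3+ < Ba^2+ (both 54 e⁻, Z=57>56); Ba^2+ < Cs^+ (isoelectronic, higher Z=56 is smaller); Cs^+ < I^- (both 54 e⁻, Z=55>53).
Ordering all of them (including Y^3+) by radius gives Sc^3+ < Y^3+ < La^3+ < Ba^2+ < Cs^+ < I^-. Count: 1.

1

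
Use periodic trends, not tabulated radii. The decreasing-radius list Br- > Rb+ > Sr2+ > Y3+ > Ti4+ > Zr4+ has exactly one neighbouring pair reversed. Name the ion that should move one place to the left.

Zr4+

Compare adjacent ions: both in group 4 with the same charge; Ti4+ (period 4) has the smaller radius — yet in this decreasing list Ti4+ sits before Zr4+. Nothing else is reversed, so Zr4+ should move one place to the left.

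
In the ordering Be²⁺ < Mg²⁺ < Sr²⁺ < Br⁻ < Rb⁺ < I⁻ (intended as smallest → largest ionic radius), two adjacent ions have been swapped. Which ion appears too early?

Check each adjacent pair. Br⁻ and Rb⁺ are reversed: Rb⁺ and Br⁻ share 36 electrons; the higher nuclear charge on Rb (Z=37) contracts it more, so Rb⁺ < Br⁻. No other neighbouring pair contradicts the periodic trends, so Br⁻ is the ion listed too early.

Br⁻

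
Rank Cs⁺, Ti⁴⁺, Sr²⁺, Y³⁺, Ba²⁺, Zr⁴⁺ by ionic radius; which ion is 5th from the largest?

Zr⁴⁺

Tabulating Z and e⁻: Ti⁴⁺: 18 e⁻, Z=22, Zr⁴⁺: 36 e⁻, Z=40, Y³⁺: 36 e⁻, Z=39, Sr²⁺: 36 e⁻, Z=38, Ba²⁺: 54 e⁻, Z=56, Cs⁺: 54 e⁻, Z=55. Ti⁴⁺ < Zr⁴⁺ (same group, 1 shell fewer); Zr⁴⁺ < Y³⁺ (both 36 e⁻, Z=40>39); Y³⁺ < Sr²⁺ (isoelectronic, higher Z=39 is smaller); Sr²⁺ < Ba²⁺ (same group, period 5 vs 6); Ba²⁺ < Cs⁺ (both 54 e⁻, Z=56>55).
So the order is Ti⁴⁺ < Zr⁴⁺ < Y³⁺ < Sr²⁺ < Ba²⁺ < Cs⁺; the 5th-largest ion is Zr⁴⁺.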